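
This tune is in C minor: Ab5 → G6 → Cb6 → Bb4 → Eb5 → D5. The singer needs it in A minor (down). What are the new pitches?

C minor to A minor down is a minor third, so every note moves down by that interval.
Ab5 -> F5
G6 -> E6
Cb6 -> Ab5
Bb4 -> G4
Eb5 -> C5
D5 -> B4

F5 E6 Ab5 G4 C5 B4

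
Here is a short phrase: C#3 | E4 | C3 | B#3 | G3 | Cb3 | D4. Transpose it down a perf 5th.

F#2 A3 F2 E#3 C3 Fb2 G3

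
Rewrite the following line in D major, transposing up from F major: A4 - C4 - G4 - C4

From F up to D is a major sixth; apply that to each pitch.
A4 -> F#5
C4 -> A4
G4 -> E5
C4 -> A4

F#5 A4 E5 A4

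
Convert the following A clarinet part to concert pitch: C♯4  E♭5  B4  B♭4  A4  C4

Written C4 on the A clarinet sounds as A3, a minor third lower; apply that shift to every note.
C#4 gives A#3
Eb5 gives C5
B4 gives G#4
Bb4 gives G4
A4 gives F#4
C4 gives A3

A#3 C5 G#4 G4 F#4 A3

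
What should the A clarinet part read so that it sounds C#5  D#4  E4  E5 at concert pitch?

E5 F#4 G4 G5

Written C4 sounds as A3 on the A clarinet, so concert pitches are written a minor third up.
C#5 gives E5
D#4 gives F#4
E4 gives G4
E5 gives G5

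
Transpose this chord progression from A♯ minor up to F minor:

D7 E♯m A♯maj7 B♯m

Bbb7 Cm Fmaj7 Gm

A♯ minor up to F minor is a diminished sixth; each chord root moves by that interval while the quality stays the same.
D7: root D up a diminished sixth → Bbb, giving Bbb7.
E♯m: root E♯ up a diminished sixth → C, giving Cm.
A♯maj7: root A♯ up a diminished sixth → F, giving Fmaj7.
B♯m: root B♯ up a diminished sixth → G, giving Gm.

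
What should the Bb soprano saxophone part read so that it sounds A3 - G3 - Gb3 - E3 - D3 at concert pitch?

B3 A3 Ab3 F#3 E3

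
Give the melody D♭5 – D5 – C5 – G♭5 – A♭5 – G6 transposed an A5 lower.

Gbb4 Gb4 Fb4 Cbb5 Dbb5 Cb6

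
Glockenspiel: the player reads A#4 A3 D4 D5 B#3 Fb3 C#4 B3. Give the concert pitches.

Written C4 on the glockenspiel sounds as C6, a perfect fifteenth higher; apply that shift to every note.
A#4 gives A#6
A3 gives A5
D4 gives D6
D5 gives D7
B#3 gives B#5
Fb3 gives Fb5
C#4 gives C#6
B3 gives B5

A#6 A5 D6 D7 B#5 Fb5 C#6 B5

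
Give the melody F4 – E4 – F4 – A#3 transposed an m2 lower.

E4 D#4 E4 G##3

A minor second down from F4 gives E4.
A minor second down from E4 gives D#4.
A minor second down from F4 gives E4.
A minor second down from A#3 gives G##3.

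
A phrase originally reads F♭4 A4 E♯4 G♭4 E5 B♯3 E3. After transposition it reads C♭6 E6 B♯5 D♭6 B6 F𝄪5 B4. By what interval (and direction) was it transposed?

Take the first pair: Fb4 → Cb6. F to C spans 12 letter names, so the interval is some kind of twelfth.
Fb4 to Cb6 is 19 semitones, which makes it a perfect twelfth; the second version is higher, so the direction is up.
Checking another pair — E3 → B4 — gives the same interval.

up a perfect twelfth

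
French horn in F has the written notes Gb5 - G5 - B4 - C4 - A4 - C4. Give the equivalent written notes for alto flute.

Fb5 F5 A4 Bb3 G4 Bb3

First find concert pitch: the French horn in F sounds a perfect fifth below written, so Gb5 G5 B4 C4 A4 C4 sounds Cb5 C5 E4 F3 D4 F3.
Then write for alto flute: it sounds a perfect fourth below written, so the part must be a perfect fourth above concert.
Cb5 → Fb5
C5 → F5
E4 → A4
F3 → Bb3
D4 → G4
F3 → Bb3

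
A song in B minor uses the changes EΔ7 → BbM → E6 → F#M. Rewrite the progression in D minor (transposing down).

GΔ7 DbM G6 AM

B minor down to D minor is a major sixth; each chord root moves by that interval while the quality stays the same.
EΔ7: root E down a major sixth → G, giving GΔ7.
BbM: root Bb down a major sixth → Db, giving DbM.
E6: root E down a major sixth → G, giving G6.
F#M: root F# down a major sixth → A, giving AM.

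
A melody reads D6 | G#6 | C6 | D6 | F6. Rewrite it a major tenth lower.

Bb4 E5 Ab4 Bb4 Db5

D6 gives Bb4
G#6 gives E5
C6 gives Ab4
D6 gives Bb4
F6 gives Db5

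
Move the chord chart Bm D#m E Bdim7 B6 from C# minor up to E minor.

Dm F#m G Ddim7 D6

C# minor up to E minor is a minor third; each chord root moves by that interval while the quality stays the same.
Bm: root B up a minor third → D, giving Dm.
D#m: root D# up a minor third → F#, giving F#m.
E: root E up a minor third → G, giving G.
Bdim7: root B up a minor third → D, giving Ddim7.
B6: root B up a minor third → D, giving D6.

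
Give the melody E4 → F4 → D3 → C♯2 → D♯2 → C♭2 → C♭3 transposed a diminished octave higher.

Eb5 Fb5 Db4 C3 D3 Cbb3 Cbb4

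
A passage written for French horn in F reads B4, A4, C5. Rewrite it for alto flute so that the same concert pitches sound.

A4 G4 Bb4

First find concert pitch: the French horn in F sounds a perfect fifth below written, so B4 A4 C5 sounds E4 D4 F4.
Then write for alto flute: it sounds a perfect fourth below written, so the part must be a perfect fourth above concert.
E4 → A4
D4 → G4
F4 → Bb4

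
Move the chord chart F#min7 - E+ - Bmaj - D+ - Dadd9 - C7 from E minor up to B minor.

C#min7 B+ F#maj A+ Aadd9 G7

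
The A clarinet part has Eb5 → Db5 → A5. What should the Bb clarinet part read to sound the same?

D5 C5 G#5

First find concert pitch: the A clarinet sounds a minor third below written, so Eb5 Db5 A5 sounds C5 Bb4 F#5.
Then write for Bb clarinet: it sounds a major second below written, so the part must be a major second above concert.
C5 → D5
Bb4 → C5
F#5 → G#5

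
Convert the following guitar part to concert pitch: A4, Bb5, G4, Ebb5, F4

The guitar sounds a perfect octave below written, so transpose each written note down a perfect octave.
A4 -> A3
Bb5 -> Bb4
G4 -> G3
Ebb5 -> Ebb4
F4 -> F3

A3 Bb4 G3 Ebb4 F3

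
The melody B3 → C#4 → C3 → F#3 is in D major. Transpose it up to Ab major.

F4 G4 Gb3 C4

D major to Ab major up is a diminished fifth, so every note moves up by that interval.
B3 to F4
C#4 to G4
C3 to Gb3
F#3 to C4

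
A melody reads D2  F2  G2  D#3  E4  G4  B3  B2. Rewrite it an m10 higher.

F3 Ab3 Bb3 F#4 G5 Bb5 D5 D4

D2 -> F3
F2 -> Ab3
G2 -> Bb3
D#3 -> F#4
E4 -> G5
G4 -> Bb5
B3 -> D5
B2 -> D4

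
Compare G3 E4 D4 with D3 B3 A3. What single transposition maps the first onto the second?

down a perfect fourth

Take the first pair: G3 → D3. G to D spans 4 letter names, so the interval is some kind of fourth.
D3 to G3 is 5 semitones, which makes it a perfect fourth; the second version is lower, so the direction is down.
Checking another pair — D4 → A3 — gives the same interval.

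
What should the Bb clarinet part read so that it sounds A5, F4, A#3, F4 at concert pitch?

The Bb clarinet sounds a major second below written, so the written part must be a major second above concert — transpose each note up.
A5 -> B5
F4 -> G4
A#3 -> B#3
F4 -> G4

B5 G4 B#3 G4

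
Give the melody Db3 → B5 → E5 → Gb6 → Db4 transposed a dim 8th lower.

D2 B#4 E#4 G5 D3

Db3: an octave down reaches D, and 11 semitones makes it D2.
B5: an octave down reaches B, and 11 semitones makes it B#4.
E5 down a diminished octave is E#4.
Gb6 down a diminished octave is G5.
Db4: an octave down reaches D, and 11 semitones makes it D3.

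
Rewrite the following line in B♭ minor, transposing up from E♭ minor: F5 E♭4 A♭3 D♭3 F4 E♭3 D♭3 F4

C6 Bb4 Eb4 Ab3 C5 Bb3 Ab3 C5

E♭ minor to B♭ minor up is a perfect fifth, so every note moves up by that interval.
F5 becomes C6
Eb4 becomes Bb4
Ab3 becomes Eb4
Db3 becomes Ab3
F4 becomes C5
Eb3 becomes Bb3
Db3 becomes Ab3
F4 becomes C5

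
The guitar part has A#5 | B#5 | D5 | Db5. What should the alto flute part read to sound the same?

D#5 E#5 G4 Gb4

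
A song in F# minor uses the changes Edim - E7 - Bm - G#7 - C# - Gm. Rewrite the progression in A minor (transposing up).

Gdim G7 Dm B7 E Bbm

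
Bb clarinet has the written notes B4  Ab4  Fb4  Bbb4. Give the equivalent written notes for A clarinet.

C5 Bbb4 Gbb4 Cbb5

First find concert pitch: the Bb clarinet sounds a major second below written, so B4 Ab4 Fb4 Bbb4 sounds A4 Gb4 Ebb4 Abb4.
Then write for A clarinet: it sounds a minor third below written, so the part must be a minor third above concert.
A4 → C5
Gb4 → Bbb4
Ebb4 → Gbb4
Abb4 → Cbb5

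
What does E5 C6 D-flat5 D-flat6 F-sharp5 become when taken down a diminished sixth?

G##4 E#5 F#4 F#5 A##4

A diminished sixth down from E5 gives G##4.
A diminished sixth down from C6 gives E#5.
Db5 down a diminished sixth is F#4.
A diminished sixth down from Db6 gives F#5.
F#5 down a diminished sixth is A##4.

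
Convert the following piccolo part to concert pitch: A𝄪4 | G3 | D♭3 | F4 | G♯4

A##5 G4 Db4 F5 G#5

The piccolo sounds a perfect octave above written, so transpose each written note up a perfect octave.
A##4 becomes A##5
G3 becomes G4
Db3 becomes Db4
F4 becomes F5
G#4 becomes G#5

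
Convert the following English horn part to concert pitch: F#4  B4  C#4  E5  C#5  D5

Written C4 on the English horn sounds as F3, a perfect fifth lower; apply that shift to every note.
F#4 → B3
B4 → E4
C#4 → F#3
E5 → A4
C#5 → F#4
D5 → G4

B3 E4 F#3 A4 F#4 G4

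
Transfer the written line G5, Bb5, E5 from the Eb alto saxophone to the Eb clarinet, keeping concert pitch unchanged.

First find concert pitch: the Eb alto saxophone sounds a major sixth below written, so G5 Bb5 E5 sounds Bb4 Db5 G4.
Then write for Eb clarinet: it sounds a minor third above written, so the part must be a minor third below concert.
Bb4 → G4
Db5 → Bb4
G4 → E4

G4 Bb4 E4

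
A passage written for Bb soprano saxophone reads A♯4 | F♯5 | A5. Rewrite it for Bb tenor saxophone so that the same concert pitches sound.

First find concert pitch: the Bb soprano saxophone sounds a major second below written, so A♯4 F♯5 A5 sounds G#4 E5 G5.
Then write for Bb tenor saxophone: it sounds a major ninth below written, so the part must be a major ninth above concert.
G#4 → A#5
E5 → F#6
G5 → A6

A#5 F#6 A6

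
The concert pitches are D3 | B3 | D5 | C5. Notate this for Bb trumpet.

Written C4 sounds as Bb3 on the Bb trumpet, so concert pitches are written a major second up.
D3 -> E3
B3 -> C#4
D5 -> E5
C5 -> D5

E3 C#4 E5 D5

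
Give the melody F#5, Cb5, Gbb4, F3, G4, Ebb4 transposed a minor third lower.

D#5 Ab4 Ebb4 D3 E4 Cb4

F#5: a third down reaches D, and 3 semitones makes it D#5.
Cb5: a third down reaches A, and 3 semitones makes it Ab4.
Gbb4 down a minor third is Ebb4.
A minor third down from F3 gives D3.
A minor third down from G4 gives E4.
A minor third down from Ebb4 gives Cb4.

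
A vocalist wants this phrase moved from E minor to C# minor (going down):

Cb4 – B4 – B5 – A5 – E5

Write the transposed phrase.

E minor to C# minor down is a minor third, so every note moves down by that interval.
Cb4 to Ab3
B4 to G#4
B5 to G#5
A5 to F#5
E5 to C#5

Ab3 G#4 G#5 F#5 C#5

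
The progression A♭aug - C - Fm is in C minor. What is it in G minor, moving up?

Ebaug G Cm

C minor up to G minor is a perfect fifth; each chord root moves by that interval while the quality stays the same.
A♭aug: root A♭ up a perfect fifth → Eb, giving Ebaug.
C: root C up a perfect fifth → G, giving G.
Fm: root F up a perfect fifth → C, giving Cm.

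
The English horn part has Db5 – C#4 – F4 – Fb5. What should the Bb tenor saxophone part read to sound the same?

First find concert pitch: the English horn sounds a perfect fifth below written, so Db5 C#4 F4 Fb5 sounds Gb4 F#3 Bb3 Bbb4.
Then write for Bb tenor saxophone: it sounds a major ninth below written, so the part must be a major ninth above concert.
Gb4 → Ab5
F#3 → G#4
Bb3 → C5
Bbb4 → Cb6

Ab5 G#4 C5 Cb6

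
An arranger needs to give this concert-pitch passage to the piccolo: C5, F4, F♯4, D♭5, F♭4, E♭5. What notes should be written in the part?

C4 F3 F#3 Db4 Fb3 Eb4

Written C4 sounds as C5 on the piccolo, so concert pitches are written a perfect octave down.
C5 becomes C4
F4 becomes F3
F#4 becomes F#3
Db5 becomes Db4
Fb4 becomes Fb3
Eb5 becomes Eb4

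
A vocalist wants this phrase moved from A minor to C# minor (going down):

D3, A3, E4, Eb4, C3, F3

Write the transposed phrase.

From A down to C# is a minor sixth; apply that to each pitch.
D3 becomes F#2
A3 becomes C#3
E4 becomes G#3
Eb4 becomes G3
C3 becomes E2
F3 becomes A2

F#2 C#3 G#3 G3 E2 A2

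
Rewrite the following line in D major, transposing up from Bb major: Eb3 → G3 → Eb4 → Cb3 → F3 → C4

Bb major to D major up is a major third, so every note moves up by that interval.
Eb3 gives G3
G3 gives B3
Eb4 gives G4
Cb3 gives Eb3
F3 gives A3
C4 gives E4

G3 B3 G4 Eb3 A3 E4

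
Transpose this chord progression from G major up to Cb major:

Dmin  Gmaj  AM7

G major up to Cb major is a diminished fourth; each chord root moves by that interval while the quality stays the same.
Dmin: root D up a diminished fourth → Gb, giving Gbmin.
Gmaj: root G up a diminished fourth → Cb, giving Cbmaj.
AM7: root A up a diminished fourth → Db, giving DbM7.

Gbmin Cbmaj DbM7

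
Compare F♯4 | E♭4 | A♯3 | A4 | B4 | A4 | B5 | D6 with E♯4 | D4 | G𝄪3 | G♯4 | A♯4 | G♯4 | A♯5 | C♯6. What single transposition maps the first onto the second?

down a minor second

Take the first pair: F#4 → E#4. F to E spans 2 letter names, so the interval is some kind of second.
E#4 to F#4 is 1 semitone, which makes it a minor second; the second version is lower, so the direction is down.
Checking another pair — D6 → C#6 — gives the same interval.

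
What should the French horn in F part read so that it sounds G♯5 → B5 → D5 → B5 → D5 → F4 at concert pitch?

D#6 F#6 A5 F#6 A5 C5

The French horn in F sounds a perfect fifth below written, so the written part must be a perfect fifth above concert — transpose each note up.
G#5 -> D#6
B5 -> F#6
D5 -> A5
B5 -> F#6
D5 -> A5
F4 -> C5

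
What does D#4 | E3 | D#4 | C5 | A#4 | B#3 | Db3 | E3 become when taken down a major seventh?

E3 F2 E3 Db4 B3 C#3 Ebb2 F2

D#4: a seventh down reaches E, and 11 semitones makes it E3.
A major seventh down from E3 gives F2.
D#4: a seventh down reaches E, and 11 semitones makes it E3.
A major seventh down from C5 gives Db4.
A#4 down a major seventh is B3.
B#3 down a major seventh is C#3.
A major seventh down from Db3 gives Ebb2.
A major seventh down from E3 gives F2.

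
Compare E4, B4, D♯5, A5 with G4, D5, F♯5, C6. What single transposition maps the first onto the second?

Take the first pair: E4 → G4. E to G spans 3 letter names, so the interval is some kind of third.
E4 to G4 is 3 semitones, which makes it a minor third; the second version is higher, so the direction is up.
Checking another pair — A5 → C6 — gives the same interval.

up a minor third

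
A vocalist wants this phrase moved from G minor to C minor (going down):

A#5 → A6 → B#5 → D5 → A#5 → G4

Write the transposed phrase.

D#5 D6 E#5 G4 D#5 C4

From G down to C is a perfect fifth; apply that to each pitch.
A#5 becomes D#5
A6 becomes D6
B#5 becomes E#5
D5 becomes G4
A#5 becomes D#5
G4 becomes C4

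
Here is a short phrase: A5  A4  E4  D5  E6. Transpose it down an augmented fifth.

A5 gives Db5
A4 gives Db4
E4 gives Ab3
D5 gives Gb4
E6 gives Ab5

Db5 Db4 Ab3 Gb4 Ab5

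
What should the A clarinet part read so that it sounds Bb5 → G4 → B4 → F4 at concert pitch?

Db6 Bb4 D5 Ab4

Written C4 sounds as A3 on the A clarinet, so concert pitches are written a minor third up.
Bb5 to Db6
G4 to Bb4
B4 to D5
F4 to Ab4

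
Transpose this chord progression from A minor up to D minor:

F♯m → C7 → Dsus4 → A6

Bm F7 Gsus4 D6

A minor up to D minor is a perfect fourth; each chord root moves by that interval while the quality stays the same.
F♯m: root F♯ up a perfect fourth → B, giving Bm.
C7: root C up a perfect fourth → F, giving F7.
Dsus4: root D up a perfect fourth → G, giving Gsus4.
A6: root A up a perfect fourth → D, giving D6.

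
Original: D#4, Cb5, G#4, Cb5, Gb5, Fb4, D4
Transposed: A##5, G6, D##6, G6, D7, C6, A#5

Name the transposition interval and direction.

up an augmented twelfth

From D#4 to A##5 is 12 letter names — a twelfth of some quality.
D#4 to A##5 is 20 semitones, which makes it an augmented twelfth; the second version is higher, so the direction is up.
Checking another pair — D4 → A#5 — gives the same interval.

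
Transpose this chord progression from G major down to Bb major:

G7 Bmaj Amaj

Bb7 Dmaj Cmaj

G major down to Bb major is a major sixth; each chord root moves by that interval while the quality stays the same.
G7: root G down a major sixth → Bb, giving Bb7.
Bmaj: root B down a major sixth → D, giving Dmaj.
Amaj: root A down a major sixth → C, giving Cmaj.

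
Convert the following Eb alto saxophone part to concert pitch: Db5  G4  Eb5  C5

Fb4 Bb3 Gb4 Eb4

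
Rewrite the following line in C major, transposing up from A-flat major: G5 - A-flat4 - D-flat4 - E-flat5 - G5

A-flat major to C major up is a major third, so every note moves up by that interval.
G5 gives B5
Ab4 gives C5
Db4 gives F4
Eb5 gives G5
G5 gives B5

B5 C5 F4 G5 B5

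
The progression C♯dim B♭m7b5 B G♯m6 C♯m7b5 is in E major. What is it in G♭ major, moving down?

Ebdim Dbbm7b5 Db Bbm6 Ebm7b5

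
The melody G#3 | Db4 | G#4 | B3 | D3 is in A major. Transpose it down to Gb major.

A major to Gb major down is an augmented second, so every note moves down by that interval.
G#3 gives F3
Db4 gives Cbb4
G#4 gives F4
B3 gives Ab3
D3 gives Cb3

F3 Cbb4 F4 Ab3 Cb3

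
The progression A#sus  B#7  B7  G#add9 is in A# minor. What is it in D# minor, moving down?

D#sus E#7 E7 C#add9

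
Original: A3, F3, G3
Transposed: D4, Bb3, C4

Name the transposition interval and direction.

From A3 to D4 is 4 letter names — a fourth of some quality.
A3 to D4 is 5 semitones, which makes it a perfect fourth; the second version is higher, so the direction is up.
Checking another pair — G3 → C4 — gives the same interval.

up a perfect fourth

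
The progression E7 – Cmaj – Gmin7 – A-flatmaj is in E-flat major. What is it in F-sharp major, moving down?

E-flat major down to F-sharp major is a diminished seventh; each chord root moves by that interval while the quality stays the same.
E7: root E down a diminished seventh → F##, giving F##7.
Cmaj: root C down a diminished seventh → D#, giving D#maj.
Gmin7: root G down a diminished seventh → A#, giving A#min7.
A-flatmaj: root A-flat down a diminished seventh → B, giving Bmaj.

F##7 D#maj A#min7 Bmaj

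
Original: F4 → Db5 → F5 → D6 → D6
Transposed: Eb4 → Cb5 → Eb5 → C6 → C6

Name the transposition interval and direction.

From F4 to Eb4 is 2 letter names — a second of some quality.
Eb4 to F4 is 2 semitones, which makes it a major second; the second version is lower, so the direction is down.
Checking another pair — D6 → C6 — gives the same interval.

down a major second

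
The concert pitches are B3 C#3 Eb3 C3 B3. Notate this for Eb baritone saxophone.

G#5 A#4 C5 A4 G#5

Written C4 sounds as Eb2 on the Eb baritone saxophone, so concert pitches are written a major thirteenth up.
B3 gives G#5
C#3 gives A#4
Eb3 gives C5
C3 gives A4
B3 gives G#5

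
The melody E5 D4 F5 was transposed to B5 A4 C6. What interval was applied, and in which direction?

Take the first pair: E5 → B5. E to B spans 5 letter names, so the interval is some kind of fifth.
E5 to B5 is 7 semitones, which makes it a perfect fifth; the second version is higher, so the direction is up.
Checking another pair — F5 → C6 — gives the same interval.

up a perfect fifth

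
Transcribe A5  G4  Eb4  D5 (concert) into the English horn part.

E6 D5 Bb4 A5

The English horn sounds a perfect fifth below written, so the written part must be a perfect fifth above concert — transpose each note up.
A5 becomes E6
G4 becomes D5
Eb4 becomes Bb4
D5 becomes A5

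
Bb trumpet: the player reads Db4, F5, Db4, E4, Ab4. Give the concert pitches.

Written C4 on the Bb trumpet sounds as Bb3, a major second lower; apply that shift to every note.
Db4 gives Cb4
F5 gives Eb5
Db4 gives Cb4
E4 gives D4
Ab4 gives Gb4

Cb4 Eb5 Cb4 D4 Gb4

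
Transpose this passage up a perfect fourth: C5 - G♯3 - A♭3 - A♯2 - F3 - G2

F5 C#4 Db4 D#3 Bb3 C3

C5 up a perfect fourth is F5.
G#3 up a perfect fourth is C#4.
Ab3: a fourth up reaches D, and 5 semitones makes it Db4.
A#2: a fourth up reaches D, and 5 semitones makes it D#3.
A perfect fourth up from F3 gives Bb3.
G2: a fourth up reaches C, and 5 semitones makes it C3.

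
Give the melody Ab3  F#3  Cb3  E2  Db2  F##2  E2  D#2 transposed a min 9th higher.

Bbb4 G4 Dbb4 F3 Ebb3 G#3 F3 E3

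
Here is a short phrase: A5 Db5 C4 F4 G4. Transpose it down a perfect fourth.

A5: a fourth down reaches E, and 5 semitones makes it E5.
Db5: a fourth down reaches A, and 5 semitones makes it Ab4.
A perfect fourth down from C4 gives G3.
F4 down a perfect fourth is C4.
G4 down a perfect fourth is D4.

E5 Ab4 G3 C4 D4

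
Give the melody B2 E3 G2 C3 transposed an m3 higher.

D3 G3 Bb2 Eb3

B2 → D3
E3 → G3
G2 → Bb2
C3 → Eb3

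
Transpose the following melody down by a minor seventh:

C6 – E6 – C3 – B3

D5 F#5 D2 C#3

C6 down a minor seventh is D5.
E6 down a minor seventh is F#5.
C3: a seventh down reaches D, and 10 semitones makes it D2.
A minor seventh down from B3 gives C#3.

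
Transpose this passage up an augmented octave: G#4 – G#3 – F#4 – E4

G#4: an octave up reaches G, and 13 semitones makes it G##5.
An augmented octave up from G#3 gives G##4.
An augmented octave up from F#4 gives F##5.
E4: an octave up reaches E, and 13 semitones makes it E#5.

G##5 G##4 F##5 E#5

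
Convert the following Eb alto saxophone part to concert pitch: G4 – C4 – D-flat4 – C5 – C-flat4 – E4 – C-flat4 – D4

Written C4 on the Eb alto saxophone sounds as Eb3, a major sixth lower; apply that shift to every note.
G4 → Bb3
C4 → Eb3
Db4 → Fb3
C5 → Eb4
Cb4 → Ebb3
E4 → G3
Cb4 → Ebb3
D4 → F3

Bb3 Eb3 Fb3 Eb4 Ebb3 G3 Ebb3 F3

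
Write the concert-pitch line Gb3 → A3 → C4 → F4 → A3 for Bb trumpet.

The Bb trumpet sounds a major second below written, so the written part must be a major second above concert — transpose each note up.
Gb3 becomes Ab3
A3 becomes B3
C4 becomes D4
F4 becomes G4
A3 becomes B3

Ab3 B3 D4 G4 B3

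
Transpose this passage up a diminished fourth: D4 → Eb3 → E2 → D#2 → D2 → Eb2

Gb4 Abb3 Ab2 G2 Gb2 Abb2

D4 becomes Gb4
Eb3 becomes Abb3
E2 becomes Ab2
D#2 becomes G2
D2 becomes Gb2
Eb2 becomes Abb2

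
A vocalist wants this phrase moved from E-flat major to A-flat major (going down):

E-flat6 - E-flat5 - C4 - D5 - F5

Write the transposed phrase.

Ab5 Ab4 F3 G4 Bb4

E-flat major to A-flat major down is a perfect fifth, so every note moves down by that interval.
Eb6 to Ab5
Eb5 to Ab4
C4 to F3
D5 to G4
F5 to Bb4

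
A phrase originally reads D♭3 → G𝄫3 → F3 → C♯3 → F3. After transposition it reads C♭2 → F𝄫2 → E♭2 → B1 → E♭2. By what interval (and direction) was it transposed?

down a major ninth

From Db3 to Cb2 is 9 letter names — a ninth of some quality.
Cb2 to Db3 is 14 semitones, which makes it a major ninth; the second version is lower, so the direction is down.
Checking another pair — F3 → Eb2 — gives the same interval.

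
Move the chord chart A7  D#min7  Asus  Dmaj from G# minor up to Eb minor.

Fb7 Bbmin7 Fbsus Bbbmaj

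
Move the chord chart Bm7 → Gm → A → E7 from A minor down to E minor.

F#m7 Dm E B7

A minor down to E minor is a perfect fourth; each chord root moves by that interval while the quality stays the same.
Bm7: root B down a perfect fourth → F#, giving F#m7.
Gm: root G down a perfect fourth → D, giving Dm.
A: root A down a perfect fourth → E, giving E.
E7: root E down a perfect fourth → B, giving B7.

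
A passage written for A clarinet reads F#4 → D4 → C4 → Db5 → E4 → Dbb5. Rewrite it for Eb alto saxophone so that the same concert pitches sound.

B#4 G#4 F#4 G5 A#4 Gb5

First find concert pitch: the A clarinet sounds a minor third below written, so F#4 D4 C4 Db5 E4 Dbb5 sounds D#4 B3 A3 Bb4 C#4 Bbb4.
Then write for Eb alto saxophone: it sounds a major sixth below written, so the part must be a major sixth above concert.
D#4 → B#4
B3 → G#4
A3 → F#4
Bb4 → G5
C#4 → A#4
Bbb4 → Gb5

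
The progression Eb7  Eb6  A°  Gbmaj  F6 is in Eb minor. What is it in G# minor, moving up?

Eb minor up to G# minor is an augmented third; each chord root moves by that interval while the quality stays the same.
Eb7: root Eb up an augmented third → G#, giving G#7.
Eb6: root Eb up an augmented third → G#, giving G#6.
A°: root A up an augmented third → C##, giving C##°.
Gbmaj: root Gb up an augmented third → B, giving Bmaj.
F6: root F up an augmented third → A#, giving A#6.

G#7 G#6 C##° Bmaj A#6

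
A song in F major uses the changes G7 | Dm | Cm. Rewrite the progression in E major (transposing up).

F#7 C#m Bm

F major up to E major is a major seventh; each chord root moves by that interval while the quality stays the same.
G7: root G up a major seventh → F#, giving F#7.
Dm: root D up a major seventh → C#, giving C#m.
Cm: root C up a major seventh → B, giving Bm.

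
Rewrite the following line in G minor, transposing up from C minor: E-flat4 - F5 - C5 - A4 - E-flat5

Bb4 C6 G5 E5 Bb5

C minor to G minor up is a perfect fifth, so every note moves up by that interval.
Eb4 becomes Bb4
F5 becomes C6
C5 becomes G5
A4 becomes E5
Eb5 becomes Bb5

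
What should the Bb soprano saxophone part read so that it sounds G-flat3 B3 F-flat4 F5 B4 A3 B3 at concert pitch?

Written C4 sounds as Bb3 on the Bb soprano saxophone, so concert pitches are written a major second up.
Gb3 becomes Ab3
B3 becomes C#4
Fb4 becomes Gb4
F5 becomes G5
B4 becomes C#5
A3 becomes B3
B3 becomes C#4

Ab3 C#4 Gb4 G5 C#5 B3 C#4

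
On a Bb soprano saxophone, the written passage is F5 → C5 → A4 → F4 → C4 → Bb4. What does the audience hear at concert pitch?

Eb5 Bb4 G4 Eb4 Bb3 Ab4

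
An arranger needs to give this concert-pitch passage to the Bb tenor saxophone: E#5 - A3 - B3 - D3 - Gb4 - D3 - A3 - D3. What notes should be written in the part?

The Bb tenor saxophone sounds a major ninth below written, so the written part must be a major ninth above concert — transpose each note up.
E#5 becomes F##6
A3 becomes B4
B3 becomes C#5
D3 becomes E4
Gb4 becomes Ab5
D3 becomes E4
A3 becomes B4
D3 becomes E4

F##6 B4 C#5 E4 Ab5 E4 B4 E4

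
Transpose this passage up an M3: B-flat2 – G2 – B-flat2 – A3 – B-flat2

D3 B2 D3 C#4 D3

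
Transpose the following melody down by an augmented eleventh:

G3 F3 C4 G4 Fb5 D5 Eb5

Db2 Cb2 Gb2 Db3 Cbb4 Ab3 Bbb3

An augmented eleventh down from G3 gives Db2.
An augmented eleventh down from F3 gives Cb2.
An augmented eleventh down from C4 gives Gb2.
G4 down an augmented eleventh is Db3.
An augmented eleventh down from Fb5 gives Cbb4.
D5 down an augmented eleventh is Ab3.
Eb5 down an augmented eleventh is Bbb3.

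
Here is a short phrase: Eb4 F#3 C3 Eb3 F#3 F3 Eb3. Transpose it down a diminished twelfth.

Eb4 becomes A2
F#3 becomes B#1
C3 becomes F#1
Eb3 becomes A1
F#3 becomes B#1
F3 becomes B1
Eb3 becomes A1

A2 B#1 F#1 A1 B#1 B1 A1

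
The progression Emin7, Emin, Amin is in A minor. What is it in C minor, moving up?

Gmin7 Gmin Cmin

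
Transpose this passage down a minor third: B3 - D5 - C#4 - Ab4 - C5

B3 to G#3
D5 to B4
C#4 to A#3
Ab4 to F4
C5 to A4

G#3 B4 A#3 F4 A4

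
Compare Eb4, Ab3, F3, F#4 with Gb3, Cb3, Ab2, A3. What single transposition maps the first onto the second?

From Eb4 to Gb3 is 6 letter names — a sixth of some quality.
Gb3 to Eb4 is 9 semitones, which makes it a major sixth; the second version is lower, so the direction is down.
Checking another pair — F#4 → A3 — gives the same interval.

down a major sixth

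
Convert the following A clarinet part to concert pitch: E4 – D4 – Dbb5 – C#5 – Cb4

Written C4 on the A clarinet sounds as A3, a minor third lower; apply that shift to every note.
E4 → C#4
D4 → B3
Dbb5 → Bbb4
C#5 → A#4
Cb4 → Ab3

C#4 B3 Bbb4 A#4 Ab3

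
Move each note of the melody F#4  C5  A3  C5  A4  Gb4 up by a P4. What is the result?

B4 F5 D4 F5 D5 Cb5

F#4: a fourth up reaches B, and 5 semitones makes it B4.
A perfect fourth up from C5 gives F5.
A3 up a perfect fourth is D4.
C5 up a perfect fourth is F5.
A4 up a perfect fourth is D5.
A perfect fourth up from Gb4 gives Cb5.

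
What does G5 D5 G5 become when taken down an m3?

E5 B4 E5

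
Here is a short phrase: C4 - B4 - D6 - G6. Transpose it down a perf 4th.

G3 F#4 A5 D6

A perfect fourth down from C4 gives G3.
B4 down a perfect fourth is F#4.
D6 down a perfect fourth is A5.
G6: a fourth down reaches D, and 5 semitones makes it D6.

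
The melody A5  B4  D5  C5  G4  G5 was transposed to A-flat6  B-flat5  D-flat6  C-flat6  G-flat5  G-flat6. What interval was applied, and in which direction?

up a diminished octave

From A5 to Ab6 is 8 letter names — an octave of some quality.
A5 to Ab6 is 11 semitones, which makes it a diminished octave; the second version is higher, so the direction is up.
Checking another pair — G5 → Gb6 — gives the same interval.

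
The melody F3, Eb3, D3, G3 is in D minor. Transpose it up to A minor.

C4 Bb3 A3 D4

D minor to A minor up is a perfect fifth, so every note moves up by that interval.
F3 gives C4
Eb3 gives Bb3
D3 gives A3
G3 gives D4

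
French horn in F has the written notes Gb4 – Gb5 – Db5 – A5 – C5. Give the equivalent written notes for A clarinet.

Ebb4 Ebb5 Bbb4 F5 Ab4

First find concert pitch: the French horn in F sounds a perfect fifth below written, so Gb4 Gb5 Db5 A5 C5 sounds Cb4 Cb5 Gb4 D5 F4.
Then write for A clarinet: it sounds a minor third below written, so the part must be a minor third above concert.
Cb4 → Ebb4
Cb5 → Ebb5
Gb4 → Bbb4
D5 → F5
F4 → Ab4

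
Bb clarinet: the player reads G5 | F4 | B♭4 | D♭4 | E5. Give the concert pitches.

F5 Eb4 Ab4 Cb4 D5

The Bb clarinet sounds a major second below written, so transpose each written note down a major second.
G5 becomes F5
F4 becomes Eb4
Bb4 becomes Ab4
Db4 becomes Cb4
E5 becomes D5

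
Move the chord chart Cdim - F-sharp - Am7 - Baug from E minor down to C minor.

Abdim D Fm7 Gaug

E minor down to C minor is a major third; each chord root moves by that interval while the quality stays the same.
Cdim: root C down a major third → Ab, giving Abdim.
F-sharp: root F-sharp down a major third → D, giving D.
Am7: root A down a major third → F, giving Fm7.
Baug: root B down a major third → G, giving Gaug.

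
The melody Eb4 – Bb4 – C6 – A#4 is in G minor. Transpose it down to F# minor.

D4 A4 B5 G##4

G minor to F# minor down is a minor second, so every note moves down by that interval.
Eb4 → D4
Bb4 → A4
C6 → B5
A#4 → G##4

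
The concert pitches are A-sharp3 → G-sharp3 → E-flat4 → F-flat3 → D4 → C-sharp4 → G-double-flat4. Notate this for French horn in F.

E#4 D#4 Bb4 Cb4 A4 G#4 Dbb5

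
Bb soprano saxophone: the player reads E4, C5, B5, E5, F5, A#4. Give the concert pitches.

D4 Bb4 A5 D5 Eb5 G#4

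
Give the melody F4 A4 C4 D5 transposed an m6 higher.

F4 -> Db5
A4 -> F5
C4 -> Ab4
D5 -> Bb5

Db5 F5 Ab4 Bb5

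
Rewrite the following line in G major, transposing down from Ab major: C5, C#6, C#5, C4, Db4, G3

From Ab down to G is a minor second; apply that to each pitch.
C5 → B4
C#6 → B#5
C#5 → B#4
C4 → B3
Db4 → C4
G3 → F#3

B4 B#5 B#4 B3 C4 F#3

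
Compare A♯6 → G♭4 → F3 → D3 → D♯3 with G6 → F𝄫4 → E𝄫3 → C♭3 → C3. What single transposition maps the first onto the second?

down an augmented second

From A#6 to G6 is 2 letter names — a second of some quality.
G6 to A#6 is 3 semitones, which makes it an augmented second; the second version is lower, so the direction is down.
Checking another pair — D#3 → C3 — gives the same interval.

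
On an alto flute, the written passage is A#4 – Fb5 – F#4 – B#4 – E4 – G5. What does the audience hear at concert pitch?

E#4 Cb5 C#4 F##4 B3 D5

The alto flute sounds a perfect fourth below written, so transpose each written note down a perfect fourth.
A#4 → E#4
Fb5 → Cb5
F#4 → C#4
B#4 → F##4
E4 → B3
G5 → D5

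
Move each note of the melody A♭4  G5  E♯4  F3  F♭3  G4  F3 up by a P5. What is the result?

Eb5 D6 B#4 C4 Cb4 D5 C4

Ab4 gives Eb5
G5 gives D6
E#4 gives B#4
F3 gives C4
Fb3 gives Cb4
G4 gives D5
F3 gives C4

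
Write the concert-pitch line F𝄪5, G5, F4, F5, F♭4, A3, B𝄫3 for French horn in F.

C##6 D6 C5 C6 Cb5 E4 Fb4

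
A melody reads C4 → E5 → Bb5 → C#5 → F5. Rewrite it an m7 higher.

Bb4 D6 Ab6 B5 Eb6

C4 becomes Bb4
E5 becomes D6
Bb5 becomes Ab6
C#5 becomes B5
F5 becomes Eb6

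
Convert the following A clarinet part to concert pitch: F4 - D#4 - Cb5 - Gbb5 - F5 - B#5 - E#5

D4 B#3 Ab4 Ebb5 D5 G##5 C##5

Written C4 on the A clarinet sounds as A3, a minor third lower; apply that shift to every note.
F4 gives D4
D#4 gives B#3
Cb5 gives Ab4
Gbb5 gives Ebb5
F5 gives D5
B#5 gives G##5
E#5 gives C##5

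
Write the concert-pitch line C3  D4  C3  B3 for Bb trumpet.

D3 E4 D3 C#4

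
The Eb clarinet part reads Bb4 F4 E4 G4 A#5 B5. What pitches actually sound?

Db5 Ab4 G4 Bb4 C#6 D6

Written C4 on the Eb clarinet sounds as Eb4, a minor third higher; apply that shift to every note.
Bb4 -> Db5
F4 -> Ab4
E4 -> G4
G4 -> Bb4
A#5 -> C#6
B5 -> D6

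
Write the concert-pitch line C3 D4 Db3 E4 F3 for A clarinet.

Eb3 F4 Fb3 G4 Ab3

The A clarinet sounds a minor third below written, so the written part must be a minor third above concert — transpose each note up.
C3 -> Eb3
D4 -> F4
Db3 -> Fb3
E4 -> G4
F3 -> Ab3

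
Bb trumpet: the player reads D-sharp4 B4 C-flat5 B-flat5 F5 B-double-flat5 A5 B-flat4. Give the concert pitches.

C#4 A4 Bbb4 Ab5 Eb5 Abb5 G5 Ab4

Written C4 on the Bb trumpet sounds as Bb3, a major second lower; apply that shift to every note.
D#4 becomes C#4
B4 becomes A4
Cb5 becomes Bbb4
Bb5 becomes Ab5
F5 becomes Eb5
Bbb5 becomes Abb5
A5 becomes G5
Bb4 becomes Ab4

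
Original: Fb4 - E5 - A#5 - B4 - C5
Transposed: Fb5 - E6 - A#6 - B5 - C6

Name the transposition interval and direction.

up a perfect octave

From Fb4 to Fb5 is 8 letter names — an octave of some quality.
Fb4 to Fb5 is 12 semitones, which makes it a perfect octave; the second version is higher, so the direction is up.
Checking another pair — C5 → C6 — gives the same interval.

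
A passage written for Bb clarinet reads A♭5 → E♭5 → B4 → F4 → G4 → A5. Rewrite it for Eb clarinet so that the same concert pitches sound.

First find concert pitch: the Bb clarinet sounds a major second below written, so A♭5 E♭5 B4 F4 G4 A5 sounds Gb5 Db5 A4 Eb4 F4 G5.
Then write for Eb clarinet: it sounds a minor third above written, so the part must be a minor third below concert.
Gb5 → Eb5
Db5 → Bb4
A4 → F#4
Eb4 → C4
F4 → D4
G5 → E5

Eb5 Bb4 F#4 C4 D4 E5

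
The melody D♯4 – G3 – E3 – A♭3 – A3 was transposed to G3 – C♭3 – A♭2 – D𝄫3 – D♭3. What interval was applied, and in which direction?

down an augmented fifth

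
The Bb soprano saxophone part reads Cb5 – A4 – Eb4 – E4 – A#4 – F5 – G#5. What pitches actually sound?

Bbb4 G4 Db4 D4 G#4 Eb5 F#5

Written C4 on the Bb soprano saxophone sounds as Bb3, a major second lower; apply that shift to every note.
Cb5 gives Bbb4
A4 gives G4
Eb4 gives Db4
E4 gives D4
A#4 gives G#4
F5 gives Eb5
G#5 gives F#5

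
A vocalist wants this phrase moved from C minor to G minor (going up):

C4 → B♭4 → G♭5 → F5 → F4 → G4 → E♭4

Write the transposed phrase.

G4 F5 Db6 C6 C5 D5 Bb4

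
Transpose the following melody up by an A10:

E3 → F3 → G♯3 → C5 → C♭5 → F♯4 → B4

G##4 A#4 B##4 E#6 E6 A##5 D##6

E3 -> G##4
F3 -> A#4
G#3 -> B##4
C5 -> E#6
Cb5 -> E6
F#4 -> A##5
B4 -> D##6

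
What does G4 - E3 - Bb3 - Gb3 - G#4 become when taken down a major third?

G4 becomes Eb4
E3 becomes C3
Bb3 becomes Gb3
Gb3 becomes Ebb3
G#4 becomes E4

Eb4 C3 Gb3 Ebb3 E4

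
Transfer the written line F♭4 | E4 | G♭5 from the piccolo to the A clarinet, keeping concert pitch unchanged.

Abb5 G5 Bbb6

First find concert pitch: the piccolo sounds a perfect octave above written, so F♭4 E4 G♭5 sounds Fb5 E5 Gb6.
Then write for A clarinet: it sounds a minor third below written, so the part must be a minor third above concert.
Fb5 → Abb5
E5 → G5
Gb6 → Bbb6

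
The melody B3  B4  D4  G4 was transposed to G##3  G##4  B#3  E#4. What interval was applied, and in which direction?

From B3 to G##3 is 3 letter names — a third of some quality.
G##3 to B3 is 2 semitones, which makes it a diminished third; the second version is lower, so the direction is down.
Checking another pair — G4 → E#4 — gives the same interval.

down a diminished third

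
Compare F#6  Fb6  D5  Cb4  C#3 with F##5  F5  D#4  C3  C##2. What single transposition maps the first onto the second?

down a diminished octave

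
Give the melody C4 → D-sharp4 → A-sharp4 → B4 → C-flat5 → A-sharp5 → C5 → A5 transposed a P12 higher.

G5 A#5 E#6 F#6 Gb6 E#7 G6 E7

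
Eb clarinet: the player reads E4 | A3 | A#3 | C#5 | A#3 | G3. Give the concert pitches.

Written C4 on the Eb clarinet sounds as Eb4, a minor third higher; apply that shift to every note.
E4 becomes G4
A3 becomes C4
A#3 becomes C#4
C#5 becomes E5
A#3 becomes C#4
G3 becomes Bb3

G4 C4 C#4 E5 C#4 Bb3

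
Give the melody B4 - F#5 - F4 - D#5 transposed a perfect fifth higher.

B4: a fifth up reaches F, and 7 semitones makes it F#5.
F#5: a fifth up reaches C, and 7 semitones makes it C#6.
A perfect fifth up from F4 gives C5.
D#5: a fifth up reaches A, and 7 semitones makes it A#5.

F#5 C#6 C5 A#5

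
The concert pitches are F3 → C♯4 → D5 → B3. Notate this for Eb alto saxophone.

The Eb alto saxophone sounds a major sixth below written, so the written part must be a major sixth above concert — transpose each note up.
F3 -> D4
C#4 -> A#4
D5 -> B5
B3 -> G#4

D4 A#4 B5 G#4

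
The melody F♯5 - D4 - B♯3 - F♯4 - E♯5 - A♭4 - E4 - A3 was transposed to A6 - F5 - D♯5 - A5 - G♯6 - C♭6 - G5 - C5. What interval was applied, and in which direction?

up a minor tenth

From F#5 to A6 is 10 letter names — a tenth of some quality.
F#5 to A6 is 15 semitones, which makes it a minor tenth; the second version is higher, so the direction is up.
Checking another pair — A3 → C5 — gives the same interval.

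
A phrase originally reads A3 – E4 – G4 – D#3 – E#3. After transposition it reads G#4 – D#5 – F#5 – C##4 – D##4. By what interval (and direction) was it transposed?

From A3 to G#4 is 7 letter names — a seventh of some quality.
A3 to G#4 is 11 semitones, which makes it a major seventh; the second version is higher, so the direction is up.
Checking another pair — E#3 → D##4 — gives the same interval.

up a major seventh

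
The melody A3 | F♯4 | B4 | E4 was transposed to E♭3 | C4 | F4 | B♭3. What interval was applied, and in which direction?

down an augmented fourth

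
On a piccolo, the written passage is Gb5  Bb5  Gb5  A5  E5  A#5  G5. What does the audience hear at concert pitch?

Gb6 Bb6 Gb6 A6 E6 A#6 G6

Written C4 on the piccolo sounds as C5, a perfect octave higher; apply that shift to every note.
Gb5 becomes Gb6
Bb5 becomes Bb6
Gb5 becomes Gb6
A5 becomes A6
E5 becomes E6
A#5 becomes A#6
G5 becomes G6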